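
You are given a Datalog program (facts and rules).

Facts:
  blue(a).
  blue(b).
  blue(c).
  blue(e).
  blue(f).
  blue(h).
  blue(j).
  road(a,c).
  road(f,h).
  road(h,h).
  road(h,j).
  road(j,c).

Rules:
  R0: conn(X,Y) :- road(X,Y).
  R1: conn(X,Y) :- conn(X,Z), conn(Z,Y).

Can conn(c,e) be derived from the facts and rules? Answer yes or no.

round 1: derive conn(a,c) via R0 from road(a,c)
round 1: derive conn(f,h) via R0 from road(f,h)
round 1: derive conn(h,h) via R0 from road(h,h)
round 1: derive conn(h,j) via R0 from road(h,j)
round 1: derive conn(j,c) via R0 from road(j,c)
round 2: derive conn(f,j) via R1 from conn(f,h), conn(h,j)
round 2: derive conn(h,c) via R1 from conn(h,j), conn(j,c)
round 3: derive conn(f,c) via R1 from conn(f,h), conn(h,c)

no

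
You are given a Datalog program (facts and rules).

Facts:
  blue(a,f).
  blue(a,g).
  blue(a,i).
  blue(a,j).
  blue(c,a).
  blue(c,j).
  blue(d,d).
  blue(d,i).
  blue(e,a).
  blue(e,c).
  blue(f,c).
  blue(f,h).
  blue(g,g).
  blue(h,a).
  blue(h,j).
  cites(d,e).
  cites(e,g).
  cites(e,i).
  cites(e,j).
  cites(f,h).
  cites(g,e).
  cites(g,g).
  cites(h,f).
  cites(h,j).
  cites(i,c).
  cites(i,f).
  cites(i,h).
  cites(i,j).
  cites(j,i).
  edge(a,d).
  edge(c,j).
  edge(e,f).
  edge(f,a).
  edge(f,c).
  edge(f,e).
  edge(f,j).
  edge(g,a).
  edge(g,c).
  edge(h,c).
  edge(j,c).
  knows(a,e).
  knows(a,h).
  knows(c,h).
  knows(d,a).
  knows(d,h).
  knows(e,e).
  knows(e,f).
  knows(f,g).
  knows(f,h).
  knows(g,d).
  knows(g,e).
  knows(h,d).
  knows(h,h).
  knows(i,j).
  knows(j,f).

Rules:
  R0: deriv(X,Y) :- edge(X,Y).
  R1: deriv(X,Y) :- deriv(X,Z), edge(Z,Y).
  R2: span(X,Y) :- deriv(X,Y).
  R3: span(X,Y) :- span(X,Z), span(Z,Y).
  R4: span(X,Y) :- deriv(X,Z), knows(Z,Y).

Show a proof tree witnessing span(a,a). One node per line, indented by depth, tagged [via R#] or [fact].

round 1: derive deriv(a,d) via R0 from edge(a,d)
round 1: derive deriv(c,j) via R0 from edge(c,j)
round 1: derive deriv(e,f) via R0 from edge(e,f)
round 1: derive deriv(f,a) via R0 from edge(f,a)
round 1: derive deriv(f,c) via R0 from edge(f,c)
round 1: derive deriv(f,e) via R0 from edge(f,e)
round 1: derive deriv(f,j) via R0 from edge(f,j)
round 1: derive deriv(g,a) via R0 from edge(g,a)
round 1: derive deriv(g,c) via R0 from edge(g,c)
round 1: derive deriv(h,c) via R0 from edge(h,c)
round 1: derive deriv(j,c) via R0 from edge(j,c)
round 2: derive deriv(c,c) via R1 from deriv(c,j), edge(j,c)
round 2: derive deriv(e,a) via R1 from deriv(e,f), edge(f,a)
round 2: derive deriv(e,c) via R1 from deriv(e,f), edge(f,c)
round 2: derive deriv(e,e) via R1 from deriv(e,f), edge(f,e)
round 2: derive deriv(e,j) via R1 from deriv(e,f), edge(f,j)
round 2: derive deriv(f,d) via R1 from deriv(f,a), edge(a,d)
round 2: derive deriv(f,f) via R1 from deriv(f,e), edge(e,f)
round 2: derive deriv(g,d) via R1 from deriv(g,a), edge(a,d)
round 2: derive deriv(g,j) via R1 from deriv(g,c), edge(c,j)
round 2: derive deriv(h,j) via R1 from deriv(h,c), edge(c,j)
round 2: derive deriv(j,j) via R1 from deriv(j,c), edge(c,j)
round 2: derive span(a,d) via R2 from deriv(a,d)
round 2: derive span(c,j) via R2 from deriv(c,j)
round 2: derive span(e,f) via R2 from deriv(e,f)
round 2: derive span(f,a) via R2 from deriv(f,a)
round 2: derive span(f,c) via R2 from deriv(f,c)
round 2: derive span(f,e) via R2 from deriv(f,e)
round 2: derive span(f,j) via R2 from deriv(f,j)
round 2: derive span(g,a) via R2 from deriv(g,a)
round 2: derive span(g,c) via R2 from deriv(g,c)
round 2: derive span(h,c) via R2 from deriv(h,c)
round 2: derive span(j,c) via R2 from deriv(j,c)
round 2: derive span(a,a) via R4 from deriv(a,d), knows(d,a)
round 2: derive span(a,h) via R4 from deriv(a,d), knows(d,h)
round 2: derive span(c,f) via R4 from deriv(c,j), knows(j,f)
round 2: derive span(e,g) via R4 from deriv(e,f), knows(f,g)
round 2: derive span(e,h) via R4 from deriv(e,f), knows(f,h)
round 2: derive span(f,f) via R4 from deriv(f,e), knows(e,f)
round 2: derive span(f,h) via R4 from deriv(f,a), knows(a,h)
round 2: derive span(g,e) via R4 from deriv(g,a), knows(a,e)
round 2: derive span(g,h) via R4 from deriv(g,a), knows(a,h)
round 2: derive span(h,h) via R4 from deriv(h,c), knows(c,h)
round 2: derive span(j,h) via R4 from deriv(j,c), knows(c,h)
round 3: derive deriv(e,d) via R1 from deriv(e,a), edge(a,d)
round 3: derive span(c,c) via R2 from deriv(c,c)
round 3: derive span(e,a) via R2 from deriv(e,a)
round 3: derive span(e,c) via R2 from deriv(e,c)
round 3: derive span(e,e) via R2 from deriv(e,e)
round 3: derive span(e,j) via R2 from deriv(e,j)
round 3: derive span(f,d) via R2 from deriv(f,d)
round 3: derive span(g,d) via R2 from deriv(g,d)
round 3: derive span(g,j) via R2 from deriv(g,j)
round 3: derive span(h,j) via R2 from deriv(h,j)
round 3: derive span(j,j) via R2 from deriv(j,j)
round 3: derive span(a,c) via R3 from span(a,h), span(h,c)
round 3: derive span(c,a) via R3 from span(c,f), span(f,a)
round 3: derive span(c,e) via R3 from span(c,f), span(f,e)
round 3: derive span(c,h) via R3 from span(c,f), span(f,h)
round 3: derive span(f,g) via R3 from span(f,e), span(e,g)
round 3: derive span(g,f) via R3 from span(g,c), span(c,f)
round 3: derive span(g,g) via R3 from span(g,e), span(e,g)
round 3: derive span(h,f) via R3 from span(h,c), span(c,f)
round 3: derive span(j,f) via R3 from span(j,c), span(c,f)
round 4: derive span(e,d) via R2 from deriv(e,d)
round 4: derive span(a,e) via R3 from span(a,c), span(c,e)
round 4: derive span(a,f) via R3 from span(a,c), span(c,f)
round 4: derive span(a,j) via R3 from span(a,c), span(c,j)
round 4: derive span(c,d) via R3 from span(c,a), span(a,d)
round 4: derive span(c,g) via R3 from span(c,e), span(e,g)
round 4: derive span(h,a) via R3 from span(h,c), span(c,a)
round 4: derive span(h,d) via R3 from span(h,f), span(f,d)
round 4: derive span(h,e) via R3 from span(h,c), span(c,e)
round 4: derive span(h,g) via R3 from span(h,f), span(f,g)
round 4: derive span(j,a) via R3 from span(j,c), span(c,a)
round 4: derive span(j,d) via R3 from span(j,f), span(f,d)
round 4: derive span(j,e) via R3 from span(j,c), span(c,e)
round 4: derive span(j,g) via R3 from span(j,f), span(f,g)
round 5: derive span(a,g) via R3 from span(a,c), span(c,g)

span(a,a)  [via R4]
  deriv(a,d)  [via R0]
    edge(a,d)  [fact]
  knows(d,a)  [fact]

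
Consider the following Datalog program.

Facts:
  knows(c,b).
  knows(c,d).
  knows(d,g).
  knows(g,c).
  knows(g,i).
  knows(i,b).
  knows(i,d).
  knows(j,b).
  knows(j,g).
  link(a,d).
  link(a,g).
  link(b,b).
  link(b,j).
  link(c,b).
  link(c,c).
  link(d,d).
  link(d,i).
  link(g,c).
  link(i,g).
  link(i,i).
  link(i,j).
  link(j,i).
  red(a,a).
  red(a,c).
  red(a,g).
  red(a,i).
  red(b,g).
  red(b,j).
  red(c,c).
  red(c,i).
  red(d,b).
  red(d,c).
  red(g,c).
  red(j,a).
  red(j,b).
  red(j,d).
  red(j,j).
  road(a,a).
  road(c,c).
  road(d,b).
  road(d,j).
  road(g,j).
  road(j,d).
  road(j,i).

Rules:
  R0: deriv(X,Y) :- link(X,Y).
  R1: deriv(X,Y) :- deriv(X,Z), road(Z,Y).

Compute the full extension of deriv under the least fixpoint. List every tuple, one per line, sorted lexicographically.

deriv(a,b)
deriv(a,d)
deriv(a,g)
deriv(a,i)
deriv(a,j)
deriv(b,b)
deriv(b,d)
deriv(b,i)
deriv(b,j)
deriv(c,b)
deriv(c,c)
deriv(d,b)
deriv(d,d)
deriv(d,i)
deriv(d,j)
deriv(g,c)
deriv(i,b)
deriv(i,d)
deriv(i,g)
deriv(i,i)
deriv(i,j)
deriv(j,i)

round 1: derive deriv(a,d) via R0 from link(a,d)
round 1: derive deriv(a,g) via R0 from link(a,g)
round 1: derive deriv(b,b) via R0 from link(b,b)
round 1: derive deriv(b,j) via R0 from link(b,j)
round 1: derive deriv(c,b) via R0 from link(c,b)
round 1: derive deriv(c,c) via R0 from link(c,c)
round 1: derive deriv(d,d) via R0 from link(d,d)
round 1: derive deriv(d,i) via R0 from link(d,i)
round 1: derive deriv(g,c) via R0 from link(g,c)
round 1: derive deriv(i,g) via R0 from link(i,g)
round 1: derive deriv(i,i) via R0 from link(i,i)
round 1: derive deriv(i,j) via R0 from link(i,j)
round 1: derive deriv(j,i) via R0 from link(j,i)
round 2: derive deriv(a,b) via R1 from deriv(a,d), road(d,b)
round 2: derive deriv(a,j) via R1 from deriv(a,d), road(d,j)
round 2: derive deriv(b,d) via R1 from deriv(b,j), road(j,d)
round 2: derive deriv(b,i) via R1 from deriv(b,j), road(j,i)
round 2: derive deriv(d,b) via R1 from deriv(d,d), road(d,b)
round 2: derive deriv(d,j) via R1 from deriv(d,d), road(d,j)
round 2: derive deriv(i,d) via R1 from deriv(i,j), road(j,d)
round 3: derive deriv(a,i) via R1 from deriv(a,j), road(j,i)
round 3: derive deriv(i,b) via R1 from deriv(i,d), road(d,b)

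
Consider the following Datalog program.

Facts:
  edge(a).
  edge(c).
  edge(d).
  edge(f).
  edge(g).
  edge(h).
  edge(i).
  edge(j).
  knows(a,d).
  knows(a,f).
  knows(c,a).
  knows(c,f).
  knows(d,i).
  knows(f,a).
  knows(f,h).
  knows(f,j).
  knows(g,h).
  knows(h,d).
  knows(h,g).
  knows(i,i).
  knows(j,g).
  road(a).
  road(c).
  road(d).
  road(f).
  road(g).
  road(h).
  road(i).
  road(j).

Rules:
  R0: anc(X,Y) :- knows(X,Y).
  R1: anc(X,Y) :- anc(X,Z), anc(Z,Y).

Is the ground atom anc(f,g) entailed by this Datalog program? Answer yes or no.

yes

round 1: derive anc(a,d) via R0 from knows(a,d)
round 1: derive anc(a,f) via R0 from knows(a,f)
round 1: derive anc(c,a) via R0 from knows(c,a)
round 1: derive anc(c,f) via R0 from knows(c,f)
round 1: derive anc(d,i) via R0 from knows(d,i)
round 1: derive anc(f,a) via R0 from knows(f,a)
round 1: derive anc(f,h) via R0 from knows(f,h)
round 1: derive anc(f,j) via R0 from knows(f,j)
round 1: derive anc(g,h) via R0 from knows(g,h)
round 1: derive anc(h,d) via R0 from knows(h,d)
round 1: derive anc(h,g) via R0 from knows(h,g)
round 1: derive anc(i,i) via R0 from knows(i,i)
round 1: derive anc(j,g) via R0 from knows(j,g)
round 2: derive anc(a,a) via R1 from anc(a,f), anc(f,a)
round 2: derive anc(a,h) via R1 from anc(a,f), anc(f,h)
round 2: derive anc(a,i) via R1 from anc(a,d), anc(d,i)
round 2: derive anc(a,j) via R1 from anc(a,f), anc(f,j)
round 2: derive anc(c,d) via R1 from anc(c,a), anc(a,d)
round 2: derive anc(c,h) via R1 from anc(c,f), anc(f,h)
round 2: derive anc(c,j) via R1 from anc(c,f), anc(f,j)
round 2: derive anc(f,d) via R1 from anc(f,a), anc(a,d)
round 2: derive anc(f,f) via R1 from anc(f,a), anc(a,f)
round 2: derive anc(f,g) via R1 from anc(f,h), anc(h,g)
round 2: derive anc(g,d) via R1 from anc(g,h), anc(h,d)
round 2: derive anc(g,g) via R1 from anc(g,h), anc(h,g)
round 2: derive anc(h,h) via R1 from anc(h,g), anc(g,h)
round 2: derive anc(h,i) via R1 from anc(h,d), anc(d,i)
round 2: derive anc(j,h) via R1 from anc(j,g), anc(g,h)
round 3: derive anc(a,g) via R1 from anc(a,f), anc(f,g)
round 3: derive anc(c,g) via R1 from anc(c,f), anc(f,g)
round 3: derive anc(c,i) via R1 from anc(c,a), anc(a,i)
round 3: derive anc(f,i) via R1 from anc(f,a), anc(a,i)
round 3: derive anc(g,i) via R1 from anc(g,d), anc(d,i)
round 3: derive anc(j,d) via R1 from anc(j,g), anc(g,d)
round 3: derive anc(j,i) via R1 from anc(j,h), anc(h,i)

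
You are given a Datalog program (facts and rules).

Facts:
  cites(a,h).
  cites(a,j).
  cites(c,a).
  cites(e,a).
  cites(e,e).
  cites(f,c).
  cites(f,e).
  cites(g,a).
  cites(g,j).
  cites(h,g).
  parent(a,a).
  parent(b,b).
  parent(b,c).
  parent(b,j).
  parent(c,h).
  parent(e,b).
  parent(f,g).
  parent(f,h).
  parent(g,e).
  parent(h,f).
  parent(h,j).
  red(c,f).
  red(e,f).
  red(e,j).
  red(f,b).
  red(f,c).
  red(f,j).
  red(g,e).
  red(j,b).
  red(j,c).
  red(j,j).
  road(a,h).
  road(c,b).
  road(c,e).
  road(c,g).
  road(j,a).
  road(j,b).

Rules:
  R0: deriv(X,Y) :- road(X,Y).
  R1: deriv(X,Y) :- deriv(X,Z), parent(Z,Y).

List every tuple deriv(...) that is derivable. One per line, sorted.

round 1: derive deriv(a,h) via R0 from road(a,h)
round 1: derive deriv(c,b) via R0 from road(c,b)
round 1: derive deriv(c,e) via R0 from road(c,e)
round 1: derive deriv(c,g) via R0 from road(c,g)
round 1: derive deriv(j,a) via R0 from road(j,a)
round 1: derive deriv(j,b) via R0 from road(j,b)
round 2: derive deriv(a,f) via R1 from deriv(a,h), parent(h,f)
round 2: derive deriv(a,j) via R1 from deriv(a,h), parent(h,j)
round 2: derive deriv(c,c) via R1 from deriv(c,b), parent(b,c)
round 2: derive deriv(c,j) via R1 from deriv(c,b), parent(b,j)
round 2: derive deriv(j,c) via R1 from deriv(j,b), parent(b,c)
round 2: derive deriv(j,j) via R1 from deriv(j,b), parent(b,j)
round 3: derive deriv(a,g) via R1 from deriv(a,f), parent(f,g)
round 3: derive deriv(c,h) via R1 from deriv(c,c), parent(c,h)
round 3: derive deriv(j,h) via R1 from deriv(j,c), parent(c,h)
round 4: derive deriv(a,e) via R1 from deriv(a,g), parent(g,e)
round 4: derive deriv(c,f) via R1 from deriv(c,h), parent(h,f)
round 4: derive deriv(j,f) via R1 from deriv(j,h), parent(h,f)
round 5: derive deriv(a,b) via R1 from deriv(a,e), parent(e,b)
round 5: derive deriv(j,g) via R1 from deriv(j,f), parent(f,g)
round 6: derive deriv(a,c) via R1 from deriv(a,b), parent(b,c)
round 6: derive deriv(j,e) via R1 from deriv(j,g), parent(g,e)

deriv(a,b)
deriv(a,c)
deriv(a,e)
deriv(a,f)
deriv(a,g)
deriv(a,h)
deriv(a,j)
deriv(c,b)
deriv(c,c)
deriv(c,e)
deriv(c,f)
deriv(c,g)
deriv(c,h)
deriv(c,j)
deriv(j,a)
deriv(j,b)
deriv(j,c)
deriv(j,e)
deriv(j,f)
deriv(j,g)
deriv(j,h)
deriv(j,j)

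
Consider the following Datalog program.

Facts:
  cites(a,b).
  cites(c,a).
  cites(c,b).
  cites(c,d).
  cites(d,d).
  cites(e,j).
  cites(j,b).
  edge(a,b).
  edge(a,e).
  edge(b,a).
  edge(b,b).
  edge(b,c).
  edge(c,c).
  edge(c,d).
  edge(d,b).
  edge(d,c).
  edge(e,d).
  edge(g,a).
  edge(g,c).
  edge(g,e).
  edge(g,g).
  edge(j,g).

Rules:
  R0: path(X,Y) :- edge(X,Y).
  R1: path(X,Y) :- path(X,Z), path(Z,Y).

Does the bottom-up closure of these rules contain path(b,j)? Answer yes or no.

no

round 1: derive path(a,b) via R0 from edge(a,b)
round 1: derive path(a,e) via R0 from edge(a,e)
round 1: derive path(b,a) via R0 from edge(b,a)
round 1: derive path(b,b) via R0 from edge(b,b)
round 1: derive path(b,c) via R0 from edge(b,c)
round 1: derive path(c,c) via R0 from edge(c,c)
round 1: derive path(c,d) via R0 from edge(c,d)
round 1: derive path(d,b) via R0 from edge(d,b)
round 1: derive path(d,c) via R0 from edge(d,c)
round 1: derive path(e,d) via R0 from edge(e,d)
round 1: derive path(g,a) via R0 from edge(g,a)
round 1: derive path(g,c) via R0 from edge(g,c)
round 1: derive path(g,e) via R0 from edge(g,e)
round 1: derive path(g,g) via R0 from edge(g,g)
round 1: derive path(j,g) via R0 from edge(j,g)
round 2: derive path(a,a) via R1 from path(a,b), path(b,a)
round 2: derive path(a,c) via R1 from path(a,b), path(b,c)
round 2: derive path(a,d) via R1 from path(a,e), path(e,d)
round 2: derive path(b,d) via R1 from path(b,c), path(c,d)
round 2: derive path(b,e) via R1 from path(b,a), path(a,e)
round 2: derive path(c,b) via R1 from path(c,d), path(d,b)
round 2: derive path(d,a) via R1 from path(d,b), path(b,a)
round 2: derive path(d,d) via R1 from path(d,c), path(c,d)
round 2: derive path(e,b) via R1 from path(e,d), path(d,b)
round 2: derive path(e,c) via R1 from path(e,d), path(d,c)
round 2: derive path(g,b) via R1 from path(g,a), path(a,b)
round 2: derive path(g,d) via R1 from path(g,c), path(c,d)
round 2: derive path(j,a) via R1 from path(j,g), path(g,a)
round 2: derive path(j,c) via R1 from path(j,g), path(g,c)
round 2: derive path(j,e) via R1 from path(j,g), path(g,e)
round 3: derive path(c,a) via R1 from path(c,b), path(b,a)
round 3: derive path(c,e) via R1 from path(c,b), path(b,e)
round 3: derive path(d,e) via R1 from path(d,a), path(a,e)
round 3: derive path(e,a) via R1 from path(e,b), path(b,a)
round 3: derive path(e,e) via R1 from path(e,b), path(b,e)
round 3: derive path(j,b) via R1 from path(j,a), path(a,b)
round 3: derive path(j,d) via R1 from path(j,a), path(a,d)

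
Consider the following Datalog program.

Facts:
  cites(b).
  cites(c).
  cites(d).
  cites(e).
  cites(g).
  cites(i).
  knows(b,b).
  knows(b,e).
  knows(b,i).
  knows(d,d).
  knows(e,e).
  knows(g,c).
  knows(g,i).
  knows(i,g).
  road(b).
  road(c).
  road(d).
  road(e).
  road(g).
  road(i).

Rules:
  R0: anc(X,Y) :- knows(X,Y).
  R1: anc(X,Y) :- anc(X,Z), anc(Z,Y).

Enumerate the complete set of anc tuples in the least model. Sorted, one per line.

anc(b,b)
anc(b,c)
anc(b,e)
anc(b,g)
anc(b,i)
anc(d,d)
anc(e,e)
anc(g,c)
anc(g,g)
anc(g,i)
anc(i,c)
anc(i,g)
anc(i,i)

round 1: derive anc(b,b) via R0 from knows(b,b)
round 1: derive anc(b,e) via R0 from knows(b,e)
round 1: derive anc(b,i) via R0 from knows(b,i)
round 1: derive anc(d,d) via R0 from knows(d,d)
round 1: derive anc(e,e) via R0 from knows(e,e)
round 1: derive anc(g,c) via R0 from knows(g,c)
round 1: derive anc(g,i) via R0 from knows(g,i)
round 1: derive anc(i,g) via R0 from knows(i,g)
round 2: derive anc(b,g) via R1 from anc(b,i), anc(i,g)
round 2: derive anc(g,g) via R1 from anc(g,i), anc(i,g)
round 2: derive anc(i,c) via R1 from anc(i,g), anc(g,c)
round 2: derive anc(i,i) via R1 from anc(i,g), anc(g,i)
round 3: derive anc(b,c) via R1 from anc(b,g), anc(g,c)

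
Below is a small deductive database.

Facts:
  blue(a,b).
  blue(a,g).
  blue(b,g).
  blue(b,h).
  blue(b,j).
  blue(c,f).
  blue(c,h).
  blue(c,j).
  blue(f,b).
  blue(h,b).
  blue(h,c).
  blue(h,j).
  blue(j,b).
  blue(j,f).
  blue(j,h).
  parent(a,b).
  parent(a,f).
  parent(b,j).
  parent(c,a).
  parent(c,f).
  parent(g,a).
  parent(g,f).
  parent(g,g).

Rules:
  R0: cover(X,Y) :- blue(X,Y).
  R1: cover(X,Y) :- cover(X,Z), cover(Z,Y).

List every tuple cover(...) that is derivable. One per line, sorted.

round 1: derive cover(a,b) via R0 from blue(a,b)
round 1: derive cover(a,g) via R0 from blue(a,g)
round 1: derive cover(b,g) via R0 from blue(b,g)
round 1: derive cover(b,h) via R0 from blue(b,h)
round 1: derive cover(b,j) via R0 from blue(b,j)
round 1: derive cover(c,f) via R0 from blue(c,f)
round 1: derive cover(c,h) via R0 from blue(c,h)
round 1: derive cover(c,j) via R0 from blue(c,j)
round 1: derive cover(f,b) via R0 from blue(f,b)
round 1: derive cover(h,b) via R0 from blue(h,b)
round 1: derive cover(h,c) via R0 from blue(h,c)
round 1: derive cover(h,j) via R0 from blue(h,j)
round 1: derive cover(j,b) via R0 from blue(j,b)
round 1: derive cover(j,f) via R0 from blue(j,f)
round 1: derive cover(j,h) via R0 from blue(j,h)
round 2: derive cover(a,h) via R1 from cover(a,b), cover(b,h)
round 2: derive cover(a,j) via R1 from cover(a,b), cover(b,j)
round 2: derive cover(b,b) via R1 from cover(b,h), cover(h,b)
round 2: derive cover(b,c) via R1 from cover(b,h), cover(h,c)
round 2: derive cover(b,f) via R1 from cover(b,j), cover(j,f)
round 2: derive cover(c,b) via R1 from cover(c,f), cover(f,b)
round 2: derive cover(c,c) via R1 from cover(c,h), cover(h,c)
round 2: derive cover(f,g) via R1 from cover(f,b), cover(b,g)
round 2: derive cover(f,h) via R1 from cover(f,b), cover(b,h)
round 2: derive cover(f,j) via R1 from cover(f,b), cover(b,j)
round 2: derive cover(h,f) via R1 from cover(h,c), cover(c,f)
round 2: derive cover(h,g) via R1 from cover(h,b), cover(b,g)
round 2: derive cover(h,h) via R1 from cover(h,b), cover(b,h)
round 2: derive cover(j,c) via R1 from cover(j,h), cover(h,c)
round 2: derive cover(j,g) via R1 from cover(j,b), cover(b,g)
round 2: derive cover(j,j) via R1 from cover(j,b), cover(b,j)
round 3: derive cover(a,c) via R1 from cover(a,b), cover(b,c)
round 3: derive cover(a,f) via R1 from cover(a,b), cover(b,f)
round 3: derive cover(c,g) via R1 from cover(c,b), cover(b,g)
round 3: derive cover(f,c) via R1 from cover(f,b), cover(b,c)
round 3: derive cover(f,f) via R1 from cover(f,b), cover(b,f)

cover(a,b)
cover(a,c)
cover(a,f)
cover(a,g)
cover(a,h)
cover(a,j)
cover(b,b)
cover(b,c)
cover(b,f)
cover(b,g)
cover(b,h)
cover(b,j)
cover(c,b)
cover(c,c)
cover(c,f)
cover(c,g)
cover(c,h)
cover(c,j)
cover(f,b)
cover(f,c)
cover(f,f)
cover(f,g)
cover(f,h)
cover(f,j)
cover(h,b)
cover(h,c)
cover(h,f)
cover(h,g)
cover(h,h)
cover(h,j)
cover(j,b)
cover(j,c)
cover(j,f)
cover(j,g)
cover(j,h)
cover(j,j)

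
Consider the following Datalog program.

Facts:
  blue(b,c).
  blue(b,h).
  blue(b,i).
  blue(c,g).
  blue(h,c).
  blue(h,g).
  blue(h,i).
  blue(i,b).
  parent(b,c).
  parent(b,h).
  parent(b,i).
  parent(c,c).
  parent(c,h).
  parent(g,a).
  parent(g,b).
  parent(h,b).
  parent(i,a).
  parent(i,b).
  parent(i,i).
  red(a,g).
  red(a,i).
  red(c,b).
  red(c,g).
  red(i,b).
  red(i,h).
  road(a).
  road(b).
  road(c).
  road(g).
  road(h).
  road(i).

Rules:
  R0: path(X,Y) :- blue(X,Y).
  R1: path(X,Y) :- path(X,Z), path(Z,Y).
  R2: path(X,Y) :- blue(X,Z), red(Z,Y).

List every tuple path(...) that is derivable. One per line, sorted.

round 1: derive path(b,c) via R0 from blue(b,c)
round 1: derive path(b,h) via R0 from blue(b,h)
round 1: derive path(b,i) via R0 from blue(b,i)
round 1: derive path(c,g) via R0 from blue(c,g)
round 1: derive path(h,c) via R0 from blue(h,c)
round 1: derive path(h,g) via R0 from blue(h,g)
round 1: derive path(h,i) via R0 from blue(h,i)
round 1: derive path(i,b) via R0 from blue(i,b)
round 1: derive path(b,b) via R2 from blue(b,c), red(c,b)
round 1: derive path(b,g) via R2 from blue(b,c), red(c,g)
round 1: derive path(h,b) via R2 from blue(h,c), red(c,b)
round 1: derive path(h,h) via R2 from blue(h,i), red(i,h)
round 2: derive path(i,c) via R1 from path(i,b), path(b,c)
round 2: derive path(i,g) via R1 from path(i,b), path(b,g)
round 2: derive path(i,h) via R1 from path(i,b), path(b,h)
round 2: derive path(i,i) via R1 from path(i,b), path(b,i)

path(b,b)
path(b,c)
path(b,g)
path(b,h)
path(b,i)
path(c,g)
path(h,b)
path(h,c)
path(h,g)
path(h,h)
path(h,i)
path(i,b)
path(i,c)
path(i,g)
path(i,h)
path(i,i)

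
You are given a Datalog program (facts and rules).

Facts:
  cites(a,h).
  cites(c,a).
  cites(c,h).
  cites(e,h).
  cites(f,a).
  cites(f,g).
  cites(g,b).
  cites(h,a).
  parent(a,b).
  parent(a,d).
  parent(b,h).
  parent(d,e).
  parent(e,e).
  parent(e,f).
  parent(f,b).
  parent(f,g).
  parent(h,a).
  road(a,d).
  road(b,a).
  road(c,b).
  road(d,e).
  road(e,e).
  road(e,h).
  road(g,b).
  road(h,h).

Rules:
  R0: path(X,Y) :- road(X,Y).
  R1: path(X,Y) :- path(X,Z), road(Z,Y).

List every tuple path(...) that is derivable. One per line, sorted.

path(a,d)
path(a,e)
path(a,h)
path(b,a)
path(b,d)
path(b,e)
path(b,h)
path(c,a)
path(c,b)
path(c,d)
path(c,e)
path(c,h)
path(d,e)
path(d,h)
path(e,e)
path(e,h)
path(g,a)
path(g,b)
path(g,d)
path(g,e)
path(g,h)
path(h,h)

round 1: derive path(a,d) via R0 from road(a,d)
round 1: derive path(b,a) via R0 from road(b,a)
round 1: derive path(c,b) via R0 from road(c,b)
round 1: derive path(d,e) via R0 from road(d,e)
round 1: derive path(e,e) via R0 from road(e,e)
round 1: derive path(e,h) via R0 from road(e,h)
round 1: derive path(g,b) via R0 from road(g,b)
round 1: derive path(h,h) via R0 from road(h,h)
round 2: derive path(a,e) via R1 from path(a,d), road(d,e)
round 2: derive path(b,d) via R1 from path(b,a), road(a,d)
round 2: derive path(c,a) via R1 from path(c,b), road(b,a)
round 2: derive path(d,h) via R1 from path(d,e), road(e,h)
round 2: derive path(g,a) via R1 from path(g,b), road(b,a)
round 3: derive path(a,h) via R1 from path(a,e), road(e,h)
round 3: derive path(b,e) via R1 from path(b,d), road(d,e)
round 3: derive path(c,d) via R1 from path(c,a), road(a,d)
round 3: derive path(g,d) via R1 from path(g,a), road(a,d)
round 4: derive path(b,h) via R1 from path(b,e), road(e,h)
round 4: derive path(c,e) via R1 from path(c,d), road(d,e)
round 4: derive path(g,e) via R1 from path(g,d), road(d,e)
round 5: derive path(c,h) via R1 from path(c,e), road(e,h)
round 5: derive path(g,h) via R1 from path(g,e), road(e,h)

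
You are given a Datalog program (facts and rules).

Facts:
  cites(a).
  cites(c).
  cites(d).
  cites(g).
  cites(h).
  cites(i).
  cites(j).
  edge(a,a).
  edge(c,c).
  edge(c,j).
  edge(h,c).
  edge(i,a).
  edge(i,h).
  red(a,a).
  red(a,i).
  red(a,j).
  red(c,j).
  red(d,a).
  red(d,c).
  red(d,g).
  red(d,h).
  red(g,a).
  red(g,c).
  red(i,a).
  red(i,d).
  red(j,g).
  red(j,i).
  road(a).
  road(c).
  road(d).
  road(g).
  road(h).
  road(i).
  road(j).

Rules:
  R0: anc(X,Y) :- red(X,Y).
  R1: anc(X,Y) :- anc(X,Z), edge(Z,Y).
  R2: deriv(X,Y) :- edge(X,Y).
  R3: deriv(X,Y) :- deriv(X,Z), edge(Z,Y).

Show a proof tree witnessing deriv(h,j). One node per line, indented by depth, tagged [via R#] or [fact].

deriv(h,j)  [via R3]
  deriv(h,c)  [via R2]
    edge(h,c)  [fact]
  edge(c,j)  [fact]

round 1: derive deriv(a,a) via R2 from edge(a,a)
round 1: derive deriv(c,c) via R2 from edge(c,c)
round 1: derive deriv(c,j) via R2 from edge(c,j)
round 1: derive deriv(h,c) via R2 from edge(h,c)
round 1: derive deriv(i,a) via R2 from edge(i,a)
round 1: derive deriv(i,h) via R2 from edge(i,h)
round 2: derive deriv(h,j) via R3 from deriv(h,c), edge(c,j)
round 2: derive deriv(i,c) via R3 from deriv(i,h), edge(h,c)
round 3: derive deriv(i,j) via R3 from deriv(i,c), edge(c,j)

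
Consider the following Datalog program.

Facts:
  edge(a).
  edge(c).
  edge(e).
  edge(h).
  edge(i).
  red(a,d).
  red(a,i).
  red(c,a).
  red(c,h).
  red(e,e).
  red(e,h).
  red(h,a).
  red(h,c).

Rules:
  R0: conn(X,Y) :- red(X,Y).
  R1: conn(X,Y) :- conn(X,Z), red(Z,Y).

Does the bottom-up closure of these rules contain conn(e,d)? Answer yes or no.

yes

round 1: derive conn(a,d) via R0 from red(a,d)
round 1: derive conn(a,i) via R0 from red(a,i)
round 1: derive conn(c,a) via R0 from red(c,a)
round 1: derive conn(c,h) via R0 from red(c,h)
round 1: derive conn(e,e) via R0 from red(e,e)
round 1: derive conn(e,h) via R0 from red(e,h)
round 1: derive conn(h,a) via R0 from red(h,a)
round 1: derive conn(h,c) via R0 from red(h,c)
round 2: derive conn(c,c) via R1 from conn(c,h), red(h,c)
round 2: derive conn(c,d) via R1 from conn(c,a), red(a,d)
round 2: derive conn(c,i) via R1 from conn(c,a), red(a,i)
round 2: derive conn(e,a) via R1 from conn(e,h), red(h,a)
round 2: derive conn(e,c) via R1 from conn(e,h), red(h,c)
round 2: derive conn(h,d) via R1 from conn(h,a), red(a,d)
round 2: derive conn(h,h) via R1 from conn(h,c), red(c,h)
round 2: derive conn(h,i) via R1 from conn(h,a), red(a,i)
round 3: derive conn(e,d) via R1 from conn(e,a), red(a,d)
round 3: derive conn(e,i) via R1 from conn(e,a), red(a,i)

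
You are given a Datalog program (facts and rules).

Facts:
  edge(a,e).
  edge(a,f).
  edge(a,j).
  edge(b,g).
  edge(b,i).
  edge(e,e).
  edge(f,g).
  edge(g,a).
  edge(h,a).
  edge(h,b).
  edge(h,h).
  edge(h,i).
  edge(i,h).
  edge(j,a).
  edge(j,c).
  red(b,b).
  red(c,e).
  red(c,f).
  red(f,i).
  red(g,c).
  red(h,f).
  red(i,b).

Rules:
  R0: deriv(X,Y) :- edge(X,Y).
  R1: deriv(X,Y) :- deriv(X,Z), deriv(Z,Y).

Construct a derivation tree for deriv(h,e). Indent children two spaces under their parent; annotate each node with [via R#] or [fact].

deriv(h,e)  [via R1]
  deriv(h,a)  [via R0]
    edge(h,a)  [fact]
  deriv(a,e)  [via R0]
    edge(a,e)  [fact]

round 1: derive deriv(a,e) via R0 from edge(a,e)
round 1: derive deriv(a,f) via R0 from edge(a,f)
round 1: derive deriv(a,j) via R0 from edge(a,j)
round 1: derive deriv(b,g) via R0 from edge(b,g)
round 1: derive deriv(b,i) via R0 from edge(b,i)
round 1: derive deriv(e,e) via R0 from edge(e,e)
round 1: derive deriv(f,g) via R0 from edge(f,g)
round 1: derive deriv(g,a) via R0 from edge(g,a)
round 1: derive deriv(h,a) via R0 from edge(h,a)
round 1: derive deriv(h,b) via R0 from edge(h,b)
round 1: derive deriv(h,h) via R0 from edge(h,h)
round 1: derive deriv(h,i) via R0 from edge(h,i)
round 1: derive deriv(i,h) via R0 from edge(i,h)
round 1: derive deriv(j,a) via R0 from edge(j,a)
round 1: derive deriv(j,c) via R0 from edge(j,c)
round 2: derive deriv(a,a) via R1 from deriv(a,j), deriv(j,a)
round 2: derive deriv(a,c) via R1 from deriv(a,j), deriv(j,c)
round 2: derive deriv(a,g) via R1 from deriv(a,f), deriv(f,g)
round 2: derive deriv(b,a) via R1 from deriv(b,g), deriv(g,a)
round 2: derive deriv(b,h) via R1 from deriv(b,i), deriv(i,h)
round 2: derive deriv(f,a) via R1 from deriv(f,g), deriv(g,a)
round 2: derive deriv(g,e) via R1 from deriv(g,a), deriv(a,e)
round 2: derive deriv(g,f) via R1 from deriv(g,a), deriv(a,f)
round 2: derive deriv(g,j) via R1 from deriv(g,a), deriv(a,j)
round 2: derive deriv(h,e) via R1 from deriv(h,a), deriv(a,e)
round 2: derive deriv(h,f) via R1 from deriv(h,a), deriv(a,f)
round 2: derive deriv(h,g) via R1 from deriv(h,b), deriv(b,g)
round 2: derive deriv(h,j) via R1 from deriv(h,a), deriv(a,j)
round 2: derive deriv(i,a) via R1 from deriv(i,h), deriv(h,a)
round 2: derive deriv(i,b) via R1 from deriv(i,h), deriv(h,b)
round 2: derive deriv(i,i) via R1 from deriv(i,h), deriv(h,i)
round 2: derive deriv(j,e) via R1 from deriv(j,a), deriv(a,e)
round 2: derive deriv(j,f) via R1 from deriv(j,a), deriv(a,f)
round 2: derive deriv(j,j) via R1 from deriv(j,a), deriv(a,j)
round 3: derive deriv(b,b) via R1 from deriv(b,h), deriv(h,b)
round 3: derive deriv(b,c) via R1 from deriv(b,a), deriv(a,c)
round 3: derive deriv(b,e) via R1 from deriv(b,a), deriv(a,e)
round 3: derive deriv(b,f) via R1 from deriv(b,a), deriv(a,f)
round 3: derive deriv(b,j) via R1 from deriv(b,a), deriv(a,j)
round 3: derive deriv(f,c) via R1 from deriv(f,a), deriv(a,c)
round 3: derive deriv(f,e) via R1 from deriv(f,a), deriv(a,e)
round 3: derive deriv(f,f) via R1 from deriv(f,a), deriv(a,f)
round 3: derive deriv(f,j) via R1 from deriv(f,a), deriv(a,j)
round 3: derive deriv(g,c) via R1 from deriv(g,a), deriv(a,c)
round 3: derive deriv(g,g) via R1 from deriv(g,a), deriv(a,g)
round 3: derive deriv(h,c) via R1 from deriv(h,a), deriv(a,c)
round 3: derive deriv(i,c) via R1 from deriv(i,a), deriv(a,c)
round 3: derive deriv(i,e) via R1 from deriv(i,a), deriv(a,e)
round 3: derive deriv(i,f) via R1 from deriv(i,a), deriv(a,f)
round 3: derive deriv(i,g) via R1 from deriv(i,a), deriv(a,g)
round 3: derive deriv(i,j) via R1 from deriv(i,a), deriv(a,j)
round 3: derive deriv(j,g) via R1 from deriv(j,a), deriv(a,g)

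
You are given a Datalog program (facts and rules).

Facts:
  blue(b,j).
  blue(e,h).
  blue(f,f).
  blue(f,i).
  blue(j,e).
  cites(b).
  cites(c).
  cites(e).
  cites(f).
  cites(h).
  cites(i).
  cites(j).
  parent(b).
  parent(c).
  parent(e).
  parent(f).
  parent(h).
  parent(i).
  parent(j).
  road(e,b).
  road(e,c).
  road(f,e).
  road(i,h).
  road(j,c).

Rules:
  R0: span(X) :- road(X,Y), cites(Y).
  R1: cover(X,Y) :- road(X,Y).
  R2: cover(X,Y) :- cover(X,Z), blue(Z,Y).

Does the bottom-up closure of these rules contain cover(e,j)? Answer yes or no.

round 1: derive cover(e,b) via R1 from road(e,b)
round 1: derive cover(e,c) via R1 from road(e,c)
round 1: derive cover(f,e) via R1 from road(f,e)
round 1: derive cover(i,h) via R1 from road(i,h)
round 1: derive cover(j,c) via R1 from road(j,c)
round 2: derive cover(e,j) via R2 from cover(e,b), blue(b,j)
round 2: derive cover(f,h) via R2 from cover(f,e), blue(e,h)
round 3: derive cover(e,e) via R2 from cover(e,j), blue(j,e)
round 4: derive cover(e,h) via R2 from cover(e,e), blue(e,h)

yes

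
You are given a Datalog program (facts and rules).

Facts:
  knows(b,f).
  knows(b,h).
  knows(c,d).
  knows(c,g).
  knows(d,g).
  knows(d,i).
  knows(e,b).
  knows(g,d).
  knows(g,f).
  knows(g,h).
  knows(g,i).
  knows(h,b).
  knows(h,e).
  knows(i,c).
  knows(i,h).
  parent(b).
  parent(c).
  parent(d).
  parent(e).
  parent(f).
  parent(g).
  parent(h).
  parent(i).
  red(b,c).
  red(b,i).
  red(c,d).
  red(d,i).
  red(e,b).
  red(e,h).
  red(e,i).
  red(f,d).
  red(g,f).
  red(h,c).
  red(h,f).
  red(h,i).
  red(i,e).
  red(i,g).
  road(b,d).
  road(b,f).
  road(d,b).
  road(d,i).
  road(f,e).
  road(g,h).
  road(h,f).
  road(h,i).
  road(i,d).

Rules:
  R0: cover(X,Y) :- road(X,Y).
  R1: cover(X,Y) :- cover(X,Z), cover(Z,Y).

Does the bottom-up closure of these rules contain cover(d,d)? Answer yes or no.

round 1: derive cover(b,d) via R0 from road(b,d)
round 1: derive cover(b,f) via R0 from road(b,f)
round 1: derive cover(d,b) via R0 from road(d,b)
round 1: derive cover(d,i) via R0 from road(d,i)
round 1: derive cover(f,e) via R0 from road(f,e)
round 1: derive cover(g,h) via R0 from road(g,h)
round 1: derive cover(h,f) via R0 from road(h,f)
round 1: derive cover(h,i) via R0 from road(h,i)
round 1: derive cover(i,d) via R0 from road(i,d)
round 2: derive cover(b,b) via R1 from cover(b,d), cover(d,b)
round 2: derive cover(b,e) via R1 from cover(b,f), cover(f,e)
round 2: derive cover(b,i) via R1 from cover(b,d), cover(d,i)
round 2: derive cover(d,d) via R1 from cover(d,b), cover(b,d)
round 2: derive cover(d,f) via R1 from cover(d,b), cover(b,f)
round 2: derive cover(g,f) via R1 from cover(g,h), cover(h,f)
round 2: derive cover(g,i) via R1 from cover(g,h), cover(h,i)
round 2: derive cover(h,d) via R1 from cover(h,i), cover(i,d)
round 2: derive cover(h,e) via R1 from cover(h,f), cover(f,e)
round 2: derive cover(i,b) via R1 from cover(i,d), cover(d,b)
round 2: derive cover(i,i) via R1 from cover(i,d), cover(d,i)
round 3: derive cover(d,e) via R1 from cover(d,b), cover(b,e)
round 3: derive cover(g,b) via R1 from cover(g,i), cover(i,b)
round 3: derive cover(g,d) via R1 from cover(g,h), cover(h,d)
round 3: derive cover(g,e) via R1 from cover(g,f), cover(f,e)
round 3: derive cover(h,b) via R1 from cover(h,d), cover(d,b)
round 3: derive cover(i,e) via R1 from cover(i,b), cover(b,e)
round 3: derive cover(i,f) via R1 from cover(i,b), cover(b,f)

yes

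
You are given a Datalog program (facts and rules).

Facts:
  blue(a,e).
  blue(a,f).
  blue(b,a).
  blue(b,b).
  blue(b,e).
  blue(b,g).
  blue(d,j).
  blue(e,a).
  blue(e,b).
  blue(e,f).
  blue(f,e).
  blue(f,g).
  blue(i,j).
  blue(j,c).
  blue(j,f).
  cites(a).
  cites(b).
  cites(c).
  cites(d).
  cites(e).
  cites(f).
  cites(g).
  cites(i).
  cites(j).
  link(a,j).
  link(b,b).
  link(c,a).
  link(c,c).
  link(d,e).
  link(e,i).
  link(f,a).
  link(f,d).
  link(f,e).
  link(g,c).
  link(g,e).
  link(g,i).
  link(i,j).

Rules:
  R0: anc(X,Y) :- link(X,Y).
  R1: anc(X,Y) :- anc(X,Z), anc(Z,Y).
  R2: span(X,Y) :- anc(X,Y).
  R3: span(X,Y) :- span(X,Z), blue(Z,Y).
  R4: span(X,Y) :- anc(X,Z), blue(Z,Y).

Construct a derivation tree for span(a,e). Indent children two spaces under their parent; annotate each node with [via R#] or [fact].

span(a,e)  [via R3]
  span(a,f)  [via R4]
    anc(a,j)  [via R0]
      link(a,j)  [fact]
    blue(j,f)  [fact]
  blue(f,e)  [fact]

round 1: derive anc(a,j) via R0 from link(a,j)
round 1: derive anc(b,b) via R0 from link(b,b)
round 1: derive anc(c,a) via R0 from link(c,a)
round 1: derive anc(c,c) via R0 from link(c,c)
round 1: derive anc(d,e) via R0 from link(d,e)
round 1: derive anc(e,i) via R0 from link(e,i)
round 1: derive anc(f,a) via R0 from link(f,a)
round 1: derive anc(f,d) via R0 from link(f,d)
round 1: derive anc(f,e) via R0 from link(f,e)
round 1: derive anc(g,c) via R0 from link(g,c)
round 1: derive anc(g,e) via R0 from link(g,e)
round 1: derive anc(g,i) via R0 from link(g,i)
round 1: derive anc(i,j) via R0 from link(i,j)
round 2: derive anc(c,j) via R1 from anc(c,a), anc(a,j)
round 2: derive anc(d,i) via R1 from anc(d,e), anc(e,i)
round 2: derive anc(e,j) via R1 from anc(e,i), anc(i,j)
round 2: derive anc(f,i) via R1 from anc(f,e), anc(e,i)
round 2: derive anc(f,j) via R1 from anc(f,a), anc(a,j)
round 2: derive anc(g,a) via R1 from anc(g,c), anc(c,a)
round 2: derive anc(g,j) via R1 from anc(g,i), anc(i,j)
round 2: derive span(a,j) via R2 from anc(a,j)
round 2: derive span(b,b) via R2 from anc(b,b)
round 2: derive span(c,a) via R2 from anc(c,a)
round 2: derive span(c,c) via R2 from anc(c,c)
round 2: derive span(d,e) via R2 from anc(d,e)
round 2: derive span(e,i) via R2 from anc(e,i)
round 2: derive span(f,a) via R2 from anc(f,a)
round 2: derive span(f,d) via R2 from anc(f,d)
round 2: derive span(f,e) via R2 from anc(f,e)
round 2: derive span(g,c) via R2 from anc(g,c)
round 2: derive span(g,e) via R2 from anc(g,e)
round 2: derive span(g,i) via R2 from anc(g,i)
round 2: derive span(i,j) via R2 from anc(i,j)
round 2: derive span(a,c) via R4 from anc(a,j), blue(j,c)
round 2: derive span(a,f) via R4 from anc(a,j), blue(j,f)
round 2: derive span(b,a) via R4 from anc(b,b), blue(b,a)
round 2: derive span(b,e) via R4 from anc(b,b), blue(b,e)
round 2: derive span(b,g) via R4 from anc(b,b), blue(b,g)
round 2: derive span(c,e) via R4 from anc(c,a), blue(a,e)
round 2: derive span(c,f) via R4 from anc(c,a), blue(a,f)
round 2: derive span(d,a) via R4 from anc(d,e), blue(e,a)
round 2: derive span(d,b) via R4 from anc(d,e), blue(e,b)
round 2: derive span(d,f) via R4 from anc(d,e), blue(e,f)
round 2: derive span(e,j) via R4 from anc(e,i), blue(i,j)
round 2: derive span(f,b) via R4 from anc(f,e), blue(e,b)
round 2: derive span(f,f) via R4 from anc(f,a), blue(a,f)
round 2: derive span(f,j) via R4 from anc(f,d), blue(d,j)
round 2: derive span(g,a) via R4 from anc(g,e), blue(e,a)
round 2: derive span(g,b) via R4 from anc(g,e), blue(e,b)
round 2: derive span(g,f) via R4 from anc(g,e), blue(e,f)
round 2: derive span(g,j) via R4 from anc(g,i), blue(i,j)
round 2: derive span(i,c) via R4 from anc(i,j), blue(j,c)
round 2: derive span(i,f) via R4 from anc(i,j), blue(j,f)
round 3: derive anc(d,j) via R1 from anc(d,e), anc(e,j)
round 3: derive span(c,j) via R2 from anc(c,j)
round 3: derive span(d,i) via R2 from anc(d,i)
round 3: derive span(f,i) via R2 from anc(f,i)
round 3: derive span(a,e) via R3 from span(a,f), blue(f,e)
round 3: derive span(a,g) via R3 from span(a,f), blue(f,g)
round 3: derive span(b,f) via R3 from span(b,a), blue(a,f)
round 3: derive span(c,b) via R3 from span(c,e), blue(e,b)
round 3: derive span(c,g) via R3 from span(c,f), blue(f,g)
round 3: derive span(d,g) via R3 from span(d,b), blue(b,g)
round 3: derive span(e,c) via R3 from span(e,j), blue(j,c)
round 3: derive span(e,f) via R3 from span(e,j), blue(j,f)
round 3: derive span(f,c) via R3 from span(f,j), blue(j,c)
round 3: derive span(f,g) via R3 from span(f,b), blue(b,g)
round 3: derive span(g,g) via R3 from span(g,b), blue(b,g)
round 3: derive span(i,e) via R3 from span(i,f), blue(f,e)
round 3: derive span(i,g) via R3 from span(i,f), blue(f,g)
round 3: derive span(d,j) via R4 from anc(d,i), blue(i,j)
round 4: derive span(a,a) via R3 from span(a,e), blue(e,a)
round 4: derive span(a,b) via R3 from span(a,e), blue(e,b)
round 4: derive span(d,c) via R3 from span(d,j), blue(j,c)
round 4: derive span(e,e) via R3 from span(e,f), blue(f,e)
round 4: derive span(e,g) via R3 from span(e,f), blue(f,g)
round 4: derive span(i,a) via R3 from span(i,e), blue(e,a)
round 4: derive span(i,b) via R3 from span(i,e), blue(e,b)
round 5: derive span(e,a) via R3 from span(e,e), blue(e,a)
round 5: derive span(e,b) via R3 from span(e,e), blue(e,b)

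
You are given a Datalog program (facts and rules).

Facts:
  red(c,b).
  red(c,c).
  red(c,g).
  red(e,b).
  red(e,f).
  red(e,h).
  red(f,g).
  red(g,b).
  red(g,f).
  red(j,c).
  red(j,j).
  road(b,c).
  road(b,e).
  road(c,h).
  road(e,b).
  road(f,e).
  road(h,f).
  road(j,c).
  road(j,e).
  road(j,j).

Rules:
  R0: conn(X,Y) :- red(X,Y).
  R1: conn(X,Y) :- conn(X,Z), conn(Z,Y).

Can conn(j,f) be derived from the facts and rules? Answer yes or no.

round 1: derive conn(c,b) via R0 from red(c,b)
round 1: derive conn(c,c) via R0 from red(c,c)
round 1: derive conn(c,g) via R0 from red(c,g)
round 1: derive conn(e,b) via R0 from red(e,b)
round 1: derive conn(e,f) via R0 from red(e,f)
round 1: derive conn(e,h) via R0 from red(e,h)
round 1: derive conn(f,g) via R0 from red(f,g)
round 1: derive conn(g,b) via R0 from red(g,b)
round 1: derive conn(g,f) via R0 from red(g,f)
round 1: derive conn(j,c) via R0 from red(j,c)
round 1: derive conn(j,j) via R0 from red(j,j)
round 2: derive conn(c,f) via R1 from conn(c,g), conn(g,f)
round 2: derive conn(e,g) via R1 from conn(e,f), conn(f,g)
round 2: derive conn(f,b) via R1 from conn(f,g), conn(g,b)
round 2: derive conn(f,f) via R1 from conn(f,g), conn(g,f)
round 2: derive conn(g,g) via R1 from conn(g,f), conn(f,g)
round 2: derive conn(j,b) via R1 from conn(j,c), conn(c,b)
round 2: derive conn(j,g) via R1 from conn(j,c), conn(c,g)
round 3: derive conn(j,f) via R1 from conn(j,c), conn(c,f)

yes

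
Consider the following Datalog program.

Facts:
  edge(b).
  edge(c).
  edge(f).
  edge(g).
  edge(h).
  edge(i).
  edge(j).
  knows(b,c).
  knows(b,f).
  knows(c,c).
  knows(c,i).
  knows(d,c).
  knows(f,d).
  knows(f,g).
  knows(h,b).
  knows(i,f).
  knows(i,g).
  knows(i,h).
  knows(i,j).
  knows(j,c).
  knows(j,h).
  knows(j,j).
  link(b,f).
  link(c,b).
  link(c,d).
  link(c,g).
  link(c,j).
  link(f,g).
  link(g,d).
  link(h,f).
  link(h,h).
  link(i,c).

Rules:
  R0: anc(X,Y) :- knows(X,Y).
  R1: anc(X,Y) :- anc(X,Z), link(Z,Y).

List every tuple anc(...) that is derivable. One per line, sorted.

round 1: derive anc(b,c) via R0 from knows(b,c)
round 1: derive anc(b,f) via R0 from knows(b,f)
round 1: derive anc(c,c) via R0 from knows(c,c)
round 1: derive anc(c,i) via R0 from knows(c,i)
round 1: derive anc(d,c) via R0 from knows(d,c)
round 1: derive anc(f,d) via R0 from knows(f,d)
round 1: derive anc(f,g) via R0 from knows(f,g)
round 1: derive anc(h,b) via R0 from knows(h,b)
round 1: derive anc(i,f) via R0 from knows(i,f)
round 1: derive anc(i,g) via R0 from knows(i,g)
round 1: derive anc(i,h) via R0 from knows(i,h)
round 1: derive anc(i,j) via R0 from knows(i,j)
round 1: derive anc(j,c) via R0 from knows(j,c)
round 1: derive anc(j,h) via R0 from knows(j,h)
round 1: derive anc(j,j) via R0 from knows(j,j)
round 2: derive anc(b,b) via R1 from anc(b,c), link(c,b)
round 2: derive anc(b,d) via R1 from anc(b,c), link(c,d)
round 2: derive anc(b,g) via R1 from anc(b,c), link(c,g)
round 2: derive anc(b,j) via R1 from anc(b,c), link(c,j)
round 2: derive anc(c,b) via R1 from anc(c,c), link(c,b)
round 2: derive anc(c,d) via R1 from anc(c,c), link(c,d)
round 2: derive anc(c,g) via R1 from anc(c,c), link(c,g)
round 2: derive anc(c,j) via R1 from anc(c,c), link(c,j)
round 2: derive anc(d,b) via R1 from anc(d,c), link(c,b)
round 2: derive anc(d,d) via R1 from anc(d,c), link(c,d)
round 2: derive anc(d,g) via R1 from anc(d,c), link(c,g)
round 2: derive anc(d,j) via R1 from anc(d,c), link(c,j)
round 2: derive anc(h,f) via R1 from anc(h,b), link(b,f)
round 2: derive anc(i,d) via R1 from anc(i,g), link(g,d)
round 2: derive anc(j,b) via R1 from anc(j,c), link(c,b)
round 2: derive anc(j,d) via R1 from anc(j,c), link(c,d)
round 2: derive anc(j,f) via R1 from anc(j,h), link(h,f)
round 2: derive anc(j,g) via R1 from anc(j,c), link(c,g)
round 3: derive anc(c,f) via R1 from anc(c,b), link(b,f)
round 3: derive anc(d,f) via R1 from anc(d,b), link(b,f)
round 3: derive anc(h,g) via R1 from anc(h,f), link(f,g)
round 4: derive anc(h,d) via R1 from anc(h,g), link(g,d)

anc(b,b)
anc(b,c)
anc(b,d)
anc(b,f)
anc(b,g)
anc(b,j)
anc(c,b)
anc(c,c)
anc(c,d)
anc(c,f)
anc(c,g)
anc(c,i)
anc(c,j)
anc(d,b)
anc(d,c)
anc(d,d)
anc(d,f)
anc(d,g)
anc(d,j)
anc(f,d)
anc(f,g)
anc(h,b)
anc(h,d)
anc(h,f)
anc(h,g)
anc(i,d)
anc(i,f)
anc(i,g)
anc(i,h)
anc(i,j)
anc(j,b)
anc(j,c)
anc(j,d)
anc(j,f)
anc(j,g)
anc(j,h)
anc(j,j)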